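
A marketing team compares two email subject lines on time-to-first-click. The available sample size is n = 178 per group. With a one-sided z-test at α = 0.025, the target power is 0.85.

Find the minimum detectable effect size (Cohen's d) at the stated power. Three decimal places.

Required noncentrality: δ = z_{0.025} + z_{0.15} = 1.960 + 1.036 = 2.996.
δ = d·√(n/2) ⇒ d = δ/√(n/2) = 2.996/√(178/2) = 0.3176.

d ≈ 0.318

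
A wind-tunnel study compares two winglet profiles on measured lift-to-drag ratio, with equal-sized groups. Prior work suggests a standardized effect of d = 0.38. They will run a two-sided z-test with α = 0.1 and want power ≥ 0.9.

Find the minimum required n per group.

For power 0.9 need Φ(δ − z_{0.05}) = 0.9, so δ = z_{0.05} + z_{0.10} = 1.645 + 1.282 = 2.926.
(The Φ(−δ − z_{α/2}) term is vanishingly small for δ > 0 and is dropped in the standard sample-size formula.)
δ = d·√(n/2) ⇒ n = 2(δ/d)² = 2 × (2.926 / 0.38)² = 118.61.
Round up to the next whole unit.

n = 119 per group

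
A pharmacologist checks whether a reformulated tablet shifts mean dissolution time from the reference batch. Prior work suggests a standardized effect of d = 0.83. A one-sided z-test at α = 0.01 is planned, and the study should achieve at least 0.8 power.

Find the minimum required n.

For power 0.8 need Φ(δ − z_{0.01}) = 0.8, so δ = z_{0.01} + z_{0.20} = 2.326 + 0.842 = 3.168.
δ = d·√n ⇒ n = (δ/d)² = (3.168 / 0.83)² = 14.57.
Round up to the next whole unit.

n = 15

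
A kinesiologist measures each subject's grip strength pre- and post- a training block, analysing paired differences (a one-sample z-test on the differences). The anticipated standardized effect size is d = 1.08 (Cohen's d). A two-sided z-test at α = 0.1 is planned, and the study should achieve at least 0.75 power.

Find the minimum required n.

n = 5

For power 0.75 need Φ(δ − z_{0.05}) = 0.75, so δ = z_{0.05} + z_{0.25} = 1.645 + 0.674 = 2.319.
(Ignoring the negligible lower-tail rejection probability gives the usual closed-form inversion.)
δ = d·√n ⇒ n = (δ/d)² = (2.319 / 1.08)² = 4.61.
Rounding up, n = 5.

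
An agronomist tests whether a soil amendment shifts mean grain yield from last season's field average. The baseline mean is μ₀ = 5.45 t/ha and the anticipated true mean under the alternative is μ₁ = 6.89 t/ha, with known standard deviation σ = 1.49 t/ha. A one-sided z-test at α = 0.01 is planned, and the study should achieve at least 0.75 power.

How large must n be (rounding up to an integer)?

Standardized effect: d = |μ₁ − μ₀| / σ = |6.89 − 5.45| / 1.49 = 0.9664
For power 0.75 need Φ(δ − z_{0.01}) = 0.75, so δ = z_{0.01} + z_{0.25} = 2.326 + 0.674 = 3.001.
δ = d·√n ⇒ n = (δ/d)² = (3.001 / 0.9664)² = 9.64.
Rounding up, n = 10.

n = 10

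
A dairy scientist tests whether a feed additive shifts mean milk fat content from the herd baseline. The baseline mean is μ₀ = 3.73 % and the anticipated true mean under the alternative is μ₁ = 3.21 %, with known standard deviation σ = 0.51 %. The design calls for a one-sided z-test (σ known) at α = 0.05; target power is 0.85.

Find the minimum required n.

n = 7

Standardized effect: d = |μ₁ − μ₀| / σ = |3.21 − 3.73| / 0.51 = 1.0196
Set Φ(δ − 1.645) = 0.85; then δ − 1.645 = Φ⁻¹(0.85) = 1.036, giving δ = 2.681.
δ = d·√n ⇒ n = (δ/d)² = (2.681 / 1.0196)² = 6.92.
Round up to the next whole unit.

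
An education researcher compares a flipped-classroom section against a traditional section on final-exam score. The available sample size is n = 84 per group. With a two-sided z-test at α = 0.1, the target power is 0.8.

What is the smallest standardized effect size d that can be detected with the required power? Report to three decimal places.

Need Φ(δ − 1.645) = 0.8, so δ = 1.645 + 0.842 = 2.486.
(Lower-tail contribution to power is negligible for δ > 0.)
δ = d·√(n/2) ⇒ d = δ/√(n/2) = 2.486/√(84/2) = 0.3837.

d ≈ 0.384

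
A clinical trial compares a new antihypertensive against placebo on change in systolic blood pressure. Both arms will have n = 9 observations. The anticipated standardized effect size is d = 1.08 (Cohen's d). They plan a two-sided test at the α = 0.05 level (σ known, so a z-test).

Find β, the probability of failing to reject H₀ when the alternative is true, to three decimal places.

Noncentrality parameter: δ = d·√(n/2) = 1.08 × √(9/2) = 2.2910
Two-sided α = 0.05 → critical value z_{0.025} = 1.960.
Power = Φ(δ − 1.960) + Φ(−δ − 1.960) = Φ(0.331) + Φ(-4.251) = 0.6297 + 0.0000 = 0.6297.
Type II error: β = 1 − power = 1 − 0.6297 = 0.3703.

β ≈ 0.370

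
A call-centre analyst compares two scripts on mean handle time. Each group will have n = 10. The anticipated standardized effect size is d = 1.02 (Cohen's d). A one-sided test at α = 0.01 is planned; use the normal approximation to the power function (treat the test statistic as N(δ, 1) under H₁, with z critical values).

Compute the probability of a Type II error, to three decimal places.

Noncentrality parameter: δ = d·√(n/2) = 1.02 × √(10/2) = 2.2808
One-sided α = 0.01 → critical value z_{0.01} = 2.326.
Power = Φ(δ − 2.326) = Φ(-0.046) = 0.4818.
Type II error: β = 1 − power = 1 − 0.4818 = 0.5182.

β ≈ 0.518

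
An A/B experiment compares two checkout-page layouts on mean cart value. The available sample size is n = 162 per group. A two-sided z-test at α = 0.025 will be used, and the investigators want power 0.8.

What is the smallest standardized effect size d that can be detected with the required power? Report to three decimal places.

Required noncentrality: δ = z_{0.0125} + z_{0.20} = 2.241 + 0.842 = 3.083.
(Lower-tail contribution to power is negligible for δ > 0.)
δ = d·√(n/2) ⇒ d = δ/√(n/2) = 3.083/√(162/2) = 0.3426.

d ≈ 0.343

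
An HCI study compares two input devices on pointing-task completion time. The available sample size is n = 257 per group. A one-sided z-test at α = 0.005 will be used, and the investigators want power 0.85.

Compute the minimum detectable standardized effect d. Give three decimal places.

d ≈ 0.319

Required noncentrality: δ = z_{0.005} + z_{0.15} = 2.576 + 1.036 = 3.612.
δ = d·√(n/2) ⇒ d = δ/√(n/2) = 3.612/√(257/2) = 0.3187.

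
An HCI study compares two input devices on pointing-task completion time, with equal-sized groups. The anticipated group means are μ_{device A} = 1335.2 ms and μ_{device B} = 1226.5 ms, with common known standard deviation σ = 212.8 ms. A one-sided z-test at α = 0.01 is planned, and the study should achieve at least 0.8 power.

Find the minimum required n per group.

Standardized effect: d = |μ_{device A} − μ_{device B}| / σ = |1335.2 − 1226.5| / 212.8 = 0.5108
Set Φ(δ − 2.326) = 0.8; then δ − 2.326 = Φ⁻¹(0.8) = 0.842, giving δ = 3.168.
δ = d·√(n/2) ⇒ n = 2(δ/d)² = 2 × (3.168 / 0.5108)² = 76.93.
Round up to the next whole unit.

n = 77 per group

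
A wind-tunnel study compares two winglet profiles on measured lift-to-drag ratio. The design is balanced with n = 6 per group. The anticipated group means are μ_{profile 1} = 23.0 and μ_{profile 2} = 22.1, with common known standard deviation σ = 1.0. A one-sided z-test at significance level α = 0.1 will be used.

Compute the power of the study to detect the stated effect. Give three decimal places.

Power ≈ 0.609

Standardized effect: d = |μ_{profile 1} − μ_{profile 2}| / σ = |23.0 − 22.1| / 1.0 = 0.9000
Noncentrality parameter: δ = d·√(n/2) = 0.9000 × √(6/2) = 1.5588
One-sided α = 0.1 → critical value z_{0.1} = 1.282.
Power = P(Z > 1.282 − δ) = Φ(0.277) = 0.6092.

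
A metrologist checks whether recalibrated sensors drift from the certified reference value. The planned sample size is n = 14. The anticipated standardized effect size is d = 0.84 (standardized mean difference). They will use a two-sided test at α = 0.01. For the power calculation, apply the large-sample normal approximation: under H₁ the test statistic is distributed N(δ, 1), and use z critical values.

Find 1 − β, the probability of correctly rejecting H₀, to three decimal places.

Power ≈ 0.715

Noncentrality parameter: δ = d·√n = 0.84 × √14 = 3.1430
Critical value for a two-sided test at α = 0.01: z_{α/2} = 2.576.
Power = Φ(δ − 2.576) + Φ(−δ − 2.576) = Φ(0.567) + Φ(-5.719) = 0.7147 + 0.0000 = 0.7147.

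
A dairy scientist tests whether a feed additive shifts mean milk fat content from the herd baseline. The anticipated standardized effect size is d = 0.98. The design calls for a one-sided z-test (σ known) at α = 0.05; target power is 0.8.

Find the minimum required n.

n = 7

Set Φ(δ − 1.645) = 0.8; then δ − 1.645 = Φ⁻¹(0.8) = 0.842, giving δ = 2.486.
δ = d·√n ⇒ n = (δ/d)² = (2.486 / 0.98)² = 6.44.
Round up to the next whole unit.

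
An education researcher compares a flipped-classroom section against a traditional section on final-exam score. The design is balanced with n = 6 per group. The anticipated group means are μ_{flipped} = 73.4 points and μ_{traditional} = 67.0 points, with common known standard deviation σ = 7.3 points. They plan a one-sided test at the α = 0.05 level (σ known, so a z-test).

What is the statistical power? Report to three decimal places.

Power ≈ 0.450

Standardized effect: d = |μ_{flipped} − μ_{traditional}| / σ = |73.4 − 67.0| / 7.3 = 0.8767
Noncentrality parameter: δ = d·√(n/2) = 0.8767 × √(6/2) = 1.5185
One-sided α = 0.05 → critical value z_{0.05} = 1.645.
Power = Φ(δ − 1.645) = Φ(-0.126) = 0.4497.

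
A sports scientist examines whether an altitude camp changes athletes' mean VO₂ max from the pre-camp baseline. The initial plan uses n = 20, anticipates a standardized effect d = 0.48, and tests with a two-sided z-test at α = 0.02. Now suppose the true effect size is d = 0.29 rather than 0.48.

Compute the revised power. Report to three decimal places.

With d = 0.29: δ = d·√n = 0.29 × √20 = 1.2969. Critical value z_{0.01} = 2.326.
Revised power = Φ(δ − 2.326) + Φ(−δ − 2.326) = Φ(-1.029) + Φ(-3.623) = 0.1516 + 0.0001 = 0.1518.

Power ≈ 0.152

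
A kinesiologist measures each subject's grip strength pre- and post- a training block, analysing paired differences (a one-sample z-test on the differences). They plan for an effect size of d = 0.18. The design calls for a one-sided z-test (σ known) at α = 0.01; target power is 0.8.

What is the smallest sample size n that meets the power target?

n = 310

For power 0.8 need Φ(δ − z_{0.01}) = 0.8, so δ = z_{0.01} + z_{0.20} = 2.326 + 0.842 = 3.168.
δ = d·√n ⇒ n = (δ/d)² = (3.168 / 0.18)² = 309.75.
Round up to the next whole unit.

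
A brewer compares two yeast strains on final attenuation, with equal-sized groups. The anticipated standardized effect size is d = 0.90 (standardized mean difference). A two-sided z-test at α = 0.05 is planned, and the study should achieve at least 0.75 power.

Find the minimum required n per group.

Set Φ(δ − 1.960) = 0.75; then δ − 1.960 = Φ⁻¹(0.75) = 0.674, giving δ = 2.634.
(The Φ(−δ − z_{α/2}) term is vanishingly small for δ > 0 and is dropped in the standard sample-size formula.)
δ = d·√(n/2) ⇒ n = 2(δ/d)² = 2 × (2.634 / 0.90)² = 17.14.
Rounding up, n = 18 per group.

n = 18 per group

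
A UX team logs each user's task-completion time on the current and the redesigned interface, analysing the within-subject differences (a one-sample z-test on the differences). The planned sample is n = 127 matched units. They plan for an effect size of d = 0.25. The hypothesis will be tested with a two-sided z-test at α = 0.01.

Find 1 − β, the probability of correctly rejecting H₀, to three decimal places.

Power ≈ 0.595

Noncentrality parameter: δ = d·√n = 0.25 × √127 = 2.8174
Two-sided α = 0.01 → critical value z_{0.005} = 2.576.
Power = Φ(δ − 2.576) + Φ(−δ − 2.576) = Φ(0.242) + Φ(-5.393) = 0.5954 + 0.0000 = 0.5954.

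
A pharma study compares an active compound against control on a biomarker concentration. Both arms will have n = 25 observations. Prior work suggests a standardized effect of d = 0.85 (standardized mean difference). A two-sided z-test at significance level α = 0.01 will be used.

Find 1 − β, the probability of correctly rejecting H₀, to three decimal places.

Power ≈ 0.666

Noncentrality parameter: λ = d·√(n/2) = 0.85 × √(25/2) = 3.0052
Critical value for a two-sided test at α = 0.01: z_{α/2} = 2.576.
Power = Φ(λ − 2.576) + Φ(−λ − 2.576) = Φ(0.429) + Φ(-5.581) = 0.6662 + 0.0000 = 0.6662.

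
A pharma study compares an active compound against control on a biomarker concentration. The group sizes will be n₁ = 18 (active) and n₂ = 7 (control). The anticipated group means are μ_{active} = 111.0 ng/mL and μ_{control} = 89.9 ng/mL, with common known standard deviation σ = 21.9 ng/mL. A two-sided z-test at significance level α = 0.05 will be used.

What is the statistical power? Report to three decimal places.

Standardized effect: d = |μ_{active} − μ_{control}| / σ = |111.0 − 89.9| / 21.9 = 0.9635
Noncentrality parameter: δ = d / √(1/n₁ + 1/n₂) = 0.9635 / √(1/18 + 1/7) = 2.1630
Two-sided α = 0.05 → critical value z_{0.025} = 1.960.
Power = Φ(δ − 1.960) + Φ(−δ − 1.960) = Φ(0.203) + Φ(-4.123) = 0.5804 + 0.0000 = 0.5805.

Power ≈ 0.580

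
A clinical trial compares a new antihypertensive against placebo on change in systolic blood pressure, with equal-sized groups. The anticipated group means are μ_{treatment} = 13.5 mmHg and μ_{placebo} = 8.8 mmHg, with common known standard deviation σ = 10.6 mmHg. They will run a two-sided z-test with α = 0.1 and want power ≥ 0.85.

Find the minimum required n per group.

n = 74 per group

Standardized effect: d = |μ_{treatment} − μ_{placebo}| / σ = |13.5 − 8.8| / 10.6 = 0.4434
Set Φ(δ − 1.645) = 0.85; then δ − 1.645 = Φ⁻¹(0.85) = 1.036, giving δ = 2.681.
(Ignoring the negligible lower-tail rejection probability gives the usual closed-form inversion.)
δ = d·√(n/2) ⇒ n = 2(δ/d)² = 2 × (2.681 / 0.4434)² = 73.14.
Round up to the next whole unit.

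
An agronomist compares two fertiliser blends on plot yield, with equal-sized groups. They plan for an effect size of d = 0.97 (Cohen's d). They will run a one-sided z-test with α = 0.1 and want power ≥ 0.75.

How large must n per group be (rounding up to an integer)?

n = 9 per group

For power 0.75 need Φ(δ − z_{0.1}) = 0.75, so δ = z_{0.1} + z_{0.25} = 1.282 + 0.674 = 1.956.
δ = d·√(n/2) ⇒ n = 2(δ/d)² = 2 × (1.956 / 0.97)² = 8.13.
Rounding up, n = 9 per group.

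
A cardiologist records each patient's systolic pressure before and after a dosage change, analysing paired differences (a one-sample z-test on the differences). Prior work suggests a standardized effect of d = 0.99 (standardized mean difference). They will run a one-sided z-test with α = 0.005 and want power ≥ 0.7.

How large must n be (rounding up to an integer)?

For power 0.7 need Φ(δ − z_{0.005}) = 0.7, so δ = z_{0.005} + z_{0.30} = 2.576 + 0.524 = 3.100.
δ = d·√n ⇒ n = (δ/d)² = (3.100 / 0.99)² = 9.81.
Rounding up, n = 10.

n = 10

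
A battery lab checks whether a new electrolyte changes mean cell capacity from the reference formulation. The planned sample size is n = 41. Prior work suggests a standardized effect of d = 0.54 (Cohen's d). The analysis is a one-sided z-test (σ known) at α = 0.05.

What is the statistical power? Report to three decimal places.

Power ≈ 0.965

Noncentrality parameter: δ = d·√n = 0.54 × √41 = 3.4577
One-sided α = 0.05 → critical value z_{0.05} = 1.645.
Power = P(Z > 1.645 − δ) = Φ(1.813) = 0.9651.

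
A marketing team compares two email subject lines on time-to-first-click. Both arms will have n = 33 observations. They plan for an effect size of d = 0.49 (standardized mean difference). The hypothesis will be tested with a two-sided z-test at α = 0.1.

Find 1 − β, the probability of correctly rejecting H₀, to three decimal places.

Power ≈ 0.635

Noncentrality parameter: δ = d·√(n/2) = 0.49 × √(33/2) = 1.9904
Critical value for a two-sided test at α = 0.1: z_{α/2} = 1.645.
Power = Φ(δ − 1.645) + Φ(−δ − 1.645) = Φ(0.346) + Φ(-3.635) = 0.6352 + 0.0001 = 0.6353.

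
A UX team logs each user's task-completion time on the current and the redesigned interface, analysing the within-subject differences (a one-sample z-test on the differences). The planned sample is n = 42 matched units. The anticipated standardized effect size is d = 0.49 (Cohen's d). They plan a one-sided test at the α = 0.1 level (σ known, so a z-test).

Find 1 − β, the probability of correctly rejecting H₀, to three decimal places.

Noncentrality parameter: δ = d·√n = 0.49 × √42 = 3.1756
One-sided α = 0.1 → critical value z_{0.1} = 1.282.
Power = P(Z > 1.282 − δ) = Φ(1.894) = 0.9709.

Power ≈ 0.971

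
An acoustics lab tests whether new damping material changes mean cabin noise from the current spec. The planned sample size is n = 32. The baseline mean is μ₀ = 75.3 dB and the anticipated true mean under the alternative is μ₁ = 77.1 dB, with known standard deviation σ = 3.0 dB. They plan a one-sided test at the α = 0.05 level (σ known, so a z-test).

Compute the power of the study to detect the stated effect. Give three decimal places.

Standardized effect: d = |μ₁ − μ₀| / σ = |77.1 − 75.3| / 3.0 = 0.6000
Noncentrality parameter: δ = d·√n = 0.6000 × √32 = 3.3941
One-sided α = 0.05 → critical value z_{0.05} = 1.645.
Power = P(Z > 1.645 − δ) = Φ(1.749) = 0.9599.

Power ≈ 0.960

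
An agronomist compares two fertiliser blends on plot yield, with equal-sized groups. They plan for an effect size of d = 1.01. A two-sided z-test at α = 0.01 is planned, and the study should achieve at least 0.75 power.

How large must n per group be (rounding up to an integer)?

n = 21 per group

For power 0.75 need Φ(δ − z_{0.005}) = 0.75, so δ = z_{0.005} + z_{0.25} = 2.576 + 0.674 = 3.250.
(For δ > 0 the lower-tail rejection region contributes negligibly to power, so the one-term inversion is standard.)
δ = d·√(n/2) ⇒ n = 2(δ/d)² = 2 × (3.250 / 1.01)² = 20.71.
Rounding up, n = 21 per group.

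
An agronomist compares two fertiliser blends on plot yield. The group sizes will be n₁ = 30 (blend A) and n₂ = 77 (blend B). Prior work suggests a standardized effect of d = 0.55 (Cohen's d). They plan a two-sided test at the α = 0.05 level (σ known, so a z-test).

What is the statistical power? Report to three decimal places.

Power ≈ 0.724

Noncentrality parameter: δ = d / √(1/n₁ + 1/n₂) = 0.55 / √(1/30 + 1/77) = 2.5555
Critical value for a two-sided test at α = 0.05: z_{α/2} = 1.960.
Power = Φ(δ − 1.960) + Φ(−δ − 1.960) = Φ(0.596) + Φ(-4.515) = 0.7243 + 0.0000 = 0.7243.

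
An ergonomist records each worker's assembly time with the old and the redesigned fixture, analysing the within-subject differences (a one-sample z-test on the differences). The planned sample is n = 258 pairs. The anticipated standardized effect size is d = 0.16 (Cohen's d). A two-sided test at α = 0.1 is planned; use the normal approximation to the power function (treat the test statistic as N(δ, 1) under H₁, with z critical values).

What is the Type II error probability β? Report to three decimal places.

β ≈ 0.177

Noncentrality parameter: δ = d·√n = 0.16 × √258 = 2.5700
Critical value for a two-sided test at α = 0.1: z_{α/2} = 1.645.
Power = Φ(δ − 1.645) + Φ(−δ − 1.645) = Φ(0.925) + Φ(-4.215) = 0.8226 + 0.0000 = 0.8226.
Type II error: β = 1 − power = 1 − 0.8226 = 0.1774.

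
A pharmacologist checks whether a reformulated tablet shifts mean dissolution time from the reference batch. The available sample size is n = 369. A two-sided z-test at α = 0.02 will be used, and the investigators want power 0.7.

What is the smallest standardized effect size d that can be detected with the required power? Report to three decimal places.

d ≈ 0.148

Need Φ(δ − 2.326) = 0.7, so δ = 2.326 + 0.524 = 2.851.
(Lower-tail contribution to power is negligible for δ > 0.)
δ = d·√n ⇒ d = δ/√n = 2.851/√369 = 0.1484.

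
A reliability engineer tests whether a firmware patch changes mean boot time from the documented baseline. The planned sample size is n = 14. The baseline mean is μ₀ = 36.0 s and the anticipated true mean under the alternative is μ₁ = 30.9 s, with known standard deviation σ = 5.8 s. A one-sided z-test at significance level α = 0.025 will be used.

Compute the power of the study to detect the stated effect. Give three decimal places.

Standardized effect: d = |μ₁ − μ₀| / σ = |30.9 − 36.0| / 5.8 = 0.8793
Noncentrality parameter: δ = d·√n = 0.8793 × √14 = 3.2901
One-sided α = 0.025 → critical value z_{0.025} = 1.960.
Power = P(Z > 1.960 − δ) = Φ(1.330) = 0.9083.

Power ≈ 0.908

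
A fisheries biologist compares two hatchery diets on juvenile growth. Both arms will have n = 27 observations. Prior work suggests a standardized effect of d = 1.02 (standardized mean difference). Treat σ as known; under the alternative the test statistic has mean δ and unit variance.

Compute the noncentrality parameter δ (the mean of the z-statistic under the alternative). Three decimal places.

δ ≈ 3.748

The noncentrality parameter scales effect size by the design's sample-size factor: δ = d·√(n/2) = 1.02 × √(27/2) = 3.7477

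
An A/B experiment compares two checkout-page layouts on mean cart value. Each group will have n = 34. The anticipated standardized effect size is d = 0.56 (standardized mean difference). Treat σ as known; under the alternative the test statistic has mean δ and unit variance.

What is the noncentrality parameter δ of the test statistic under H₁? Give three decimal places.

The noncentrality parameter scales effect size by the design's sample-size factor: δ = d·√(n/2) = 0.56 × √(34/2) = 2.3089

δ ≈ 2.309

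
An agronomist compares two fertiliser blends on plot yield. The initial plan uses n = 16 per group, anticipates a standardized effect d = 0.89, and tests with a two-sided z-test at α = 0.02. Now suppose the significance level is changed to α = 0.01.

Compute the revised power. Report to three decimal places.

δ = d·√(n/2) = 0.89 × √(16/2) = 2.5173 (unchanged). New critical value: z_{0.005} = 2.576.
Revised power = Φ(δ − 2.576) + Φ(−δ − 2.576) = Φ(-0.059) + Φ(-5.093) = 0.4767 + 0.0000 = 0.4767.

Power ≈ 0.477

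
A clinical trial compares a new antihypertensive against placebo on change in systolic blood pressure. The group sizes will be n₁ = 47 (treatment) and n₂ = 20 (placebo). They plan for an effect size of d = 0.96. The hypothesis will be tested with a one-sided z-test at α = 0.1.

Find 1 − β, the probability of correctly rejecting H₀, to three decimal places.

Noncentrality parameter: δ = d / √(1/n₁ + 1/n₂) = 0.96 / √(1/47 + 1/20) = 3.5958
Critical value for a one-sided test at α = 0.1: z_α = 1.282.
Power = Φ(δ − 1.282) = Φ(2.314) = 0.9897.

Power ≈ 0.990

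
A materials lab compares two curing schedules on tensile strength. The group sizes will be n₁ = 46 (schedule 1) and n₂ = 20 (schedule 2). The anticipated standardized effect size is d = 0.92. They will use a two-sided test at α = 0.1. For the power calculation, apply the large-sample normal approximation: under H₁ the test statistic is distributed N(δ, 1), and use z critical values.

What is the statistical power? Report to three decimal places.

Power ≈ 0.963

Noncentrality parameter: δ = d / √(1/n₁ + 1/n₂) = 0.92 / √(1/46 + 1/20) = 3.4349
Two-sided α = 0.1 → critical value z_{0.05} = 1.645.
Power = Φ(δ − 1.645) + Φ(−δ − 1.645) = Φ(1.790) + Φ(-5.080) = 0.9633 + 0.0000 = 0.9633.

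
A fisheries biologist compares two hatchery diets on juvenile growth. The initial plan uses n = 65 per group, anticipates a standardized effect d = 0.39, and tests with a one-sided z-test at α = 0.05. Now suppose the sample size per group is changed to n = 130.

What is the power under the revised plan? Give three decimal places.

With n = 130 per group: δ = d·√(n/2) = 0.39 × √(130/2) = 3.1443. Critical value z_{0.05} = 1.645.
Revised power = Φ(δ − 1.645) = Φ(1.499) = 0.9331.

Power ≈ 0.933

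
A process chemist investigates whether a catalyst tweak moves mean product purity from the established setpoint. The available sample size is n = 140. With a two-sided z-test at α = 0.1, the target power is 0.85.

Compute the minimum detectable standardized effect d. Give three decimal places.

Required noncentrality: δ = z_{0.05} + z_{0.15} = 1.645 + 1.036 = 2.681.
(The second rejection-region term Φ(−δ − z_{α/2}) is negligible and dropped.)
δ = d·√n ⇒ d = δ/√n = 2.681/√140 = 0.2266.

d ≈ 0.227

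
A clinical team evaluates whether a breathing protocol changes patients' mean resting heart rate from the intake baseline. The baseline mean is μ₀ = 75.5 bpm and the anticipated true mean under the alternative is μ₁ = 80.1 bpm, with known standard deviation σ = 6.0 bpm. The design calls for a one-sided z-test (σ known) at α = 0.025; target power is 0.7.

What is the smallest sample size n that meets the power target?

Standardized effect: d = |μ₁ − μ₀| / σ = |80.1 − 75.5| / 6.0 = 0.7667
For power 0.7 need Φ(δ − z_{0.025}) = 0.7, so δ = z_{0.025} + z_{0.30} = 1.960 + 0.524 = 2.484.
δ = d·√n ⇒ n = (δ/d)² = (2.484 / 0.7667)² = 10.50.
Round up to the next whole unit.

n = 11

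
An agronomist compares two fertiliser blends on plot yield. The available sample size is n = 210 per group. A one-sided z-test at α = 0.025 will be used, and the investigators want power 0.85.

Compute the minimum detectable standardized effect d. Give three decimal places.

d ≈ 0.292

Required noncentrality: δ = z_{0.025} + z_{0.15} = 1.960 + 1.036 = 2.996.
δ = d·√(n/2) ⇒ d = δ/√(n/2) = 2.996/√(210/2) = 0.2924.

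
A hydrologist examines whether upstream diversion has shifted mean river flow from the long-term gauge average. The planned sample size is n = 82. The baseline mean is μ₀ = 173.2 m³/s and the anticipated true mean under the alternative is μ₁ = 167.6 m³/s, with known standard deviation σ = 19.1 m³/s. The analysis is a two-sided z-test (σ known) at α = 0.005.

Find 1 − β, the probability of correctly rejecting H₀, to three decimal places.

Power ≈ 0.440

Standardized effect: d = |μ₁ − μ₀| / σ = |167.6 − 173.2| / 19.1 = 0.2932
Noncentrality parameter: λ = d·√n = 0.2932 × √82 = 2.6550
Two-sided α = 0.005 → critical value z_{0.0025} = 2.807.
Power = Φ(λ − 2.807) + Φ(−λ − 2.807) = Φ(-0.152) + Φ(-5.462) = 0.4396 + 0.0000 = 0.4396.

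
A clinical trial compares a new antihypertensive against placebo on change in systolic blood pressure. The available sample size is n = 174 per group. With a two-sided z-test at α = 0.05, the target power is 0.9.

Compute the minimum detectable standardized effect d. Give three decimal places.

d ≈ 0.348

Need Φ(δ − 1.960) = 0.9, so δ = 1.960 + 1.282 = 3.242.
(The second rejection-region term Φ(−δ − z_{α/2}) is negligible and dropped.)
δ = d·√(n/2) ⇒ d = δ/√(n/2) = 3.242/√(174/2) = 0.3475.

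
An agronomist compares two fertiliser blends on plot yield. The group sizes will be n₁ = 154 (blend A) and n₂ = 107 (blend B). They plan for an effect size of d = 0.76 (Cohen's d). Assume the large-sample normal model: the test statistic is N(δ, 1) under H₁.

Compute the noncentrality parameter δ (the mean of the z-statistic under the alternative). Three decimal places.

δ ≈ 6.039

The noncentrality parameter scales effect size by the design's sample-size factor: δ = d / √(1/n₁ + 1/n₂) = 0.76 / √(1/154 + 1/107) = 6.0387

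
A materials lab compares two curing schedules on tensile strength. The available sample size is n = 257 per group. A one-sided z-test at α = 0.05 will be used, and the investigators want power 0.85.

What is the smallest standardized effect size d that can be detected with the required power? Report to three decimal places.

Need Φ(δ − 1.645) = 0.85, so δ = 1.645 + 1.036 = 2.681.
δ = d·√(n/2) ⇒ d = δ/√(n/2) = 2.681/√(257/2) = 0.2365.

d ≈ 0.237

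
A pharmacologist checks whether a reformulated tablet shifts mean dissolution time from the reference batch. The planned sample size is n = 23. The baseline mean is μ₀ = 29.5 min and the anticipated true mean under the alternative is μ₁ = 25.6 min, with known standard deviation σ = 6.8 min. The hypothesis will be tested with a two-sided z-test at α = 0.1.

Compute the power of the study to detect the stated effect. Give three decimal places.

Power ≈ 0.866

Standardized effect: d = |μ₁ − μ₀| / σ = |25.6 − 29.5| / 6.8 = 0.5735
Noncentrality parameter: δ = d·√n = 0.5735 × √23 = 2.7506
Two-sided α = 0.1 → critical value z_{0.05} = 1.645.
Power = Φ(δ − 1.645) + Φ(−δ − 1.645) = Φ(1.106) + Φ(-4.395) = 0.8656 + 0.0000 = 0.8656.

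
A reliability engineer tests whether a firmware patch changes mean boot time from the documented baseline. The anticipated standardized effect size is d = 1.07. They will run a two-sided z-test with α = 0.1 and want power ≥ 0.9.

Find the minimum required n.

n = 8

For power 0.9 need Φ(δ − z_{0.05}) = 0.9, so δ = z_{0.05} + z_{0.10} = 1.645 + 1.282 = 2.926.
(For δ > 0 the lower-tail rejection region contributes negligibly to power, so the one-term inversion is standard.)
δ = d·√n ⇒ n = (δ/d)² = (2.926 / 1.07)² = 7.48.
Round up to the next whole unit.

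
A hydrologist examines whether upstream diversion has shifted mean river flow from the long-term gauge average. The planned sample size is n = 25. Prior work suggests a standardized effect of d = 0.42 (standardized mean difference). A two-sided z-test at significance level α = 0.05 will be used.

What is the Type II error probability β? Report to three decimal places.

Noncentrality parameter: δ = d·√n = 0.42 × √25 = 2.1000
Two-sided α = 0.05 → critical value z_{0.025} = 1.960.
Power = Φ(δ − 1.960) + Φ(−δ − 1.960) = Φ(0.140) + Φ(-4.060) = 0.5557 + 0.0000 = 0.5557.
Type II error: β = 1 − power = 1 − 0.5557 = 0.4443.

β ≈ 0.444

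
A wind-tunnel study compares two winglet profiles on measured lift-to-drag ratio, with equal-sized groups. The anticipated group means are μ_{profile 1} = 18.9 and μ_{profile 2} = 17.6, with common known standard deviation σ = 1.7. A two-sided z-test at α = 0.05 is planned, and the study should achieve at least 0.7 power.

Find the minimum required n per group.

Standardized effect: d = |μ_{profile 1} − μ_{profile 2}| / σ = |18.9 − 17.6| / 1.7 = 0.7647
Set Φ(δ − 1.960) = 0.7; then δ − 1.960 = Φ⁻¹(0.7) = 0.524, giving δ = 2.484.
(The Φ(−δ − z_{α/2}) term is vanishingly small for δ > 0 and is dropped in the standard sample-size formula.)
δ = d·√(n/2) ⇒ n = 2(δ/d)² = 2 × (2.484 / 0.7647)² = 21.11.
Round up to the next whole unit.

n = 22 per group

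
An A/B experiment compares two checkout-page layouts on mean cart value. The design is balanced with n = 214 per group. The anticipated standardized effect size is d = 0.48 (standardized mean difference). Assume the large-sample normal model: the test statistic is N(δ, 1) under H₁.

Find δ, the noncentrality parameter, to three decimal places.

δ ≈ 4.965

δ = d·√(n/2) = 0.48 × √(214/2) = 4.9652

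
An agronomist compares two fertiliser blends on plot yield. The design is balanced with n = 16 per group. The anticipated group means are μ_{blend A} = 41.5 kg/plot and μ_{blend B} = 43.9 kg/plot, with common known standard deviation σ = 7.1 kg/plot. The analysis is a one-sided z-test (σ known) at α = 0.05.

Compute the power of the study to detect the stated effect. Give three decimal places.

Standardized effect: d = |μ_{blend A} − μ_{blend B}| / σ = |41.5 − 43.9| / 7.1 = 0.3380
Noncentrality parameter: δ = d·√(n/2) = 0.3380 × √(16/2) = 0.9561
Critical value for a one-sided test at α = 0.05: z_α = 1.645.
Power = Φ(δ − 1.645) = Φ(-0.689) = 0.2455.

Power ≈ 0.245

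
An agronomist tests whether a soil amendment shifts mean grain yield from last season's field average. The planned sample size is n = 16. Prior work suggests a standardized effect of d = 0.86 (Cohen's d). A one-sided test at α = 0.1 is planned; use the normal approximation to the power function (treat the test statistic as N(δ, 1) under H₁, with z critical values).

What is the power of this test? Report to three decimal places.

Noncentrality parameter: δ = d·√n = 0.86 × √16 = 3.4400
Critical value for a one-sided test at α = 0.1: z_α = 1.282.
Power = P(Z > 1.282 − δ) = Φ(2.158) = 0.9846.

Power ≈ 0.985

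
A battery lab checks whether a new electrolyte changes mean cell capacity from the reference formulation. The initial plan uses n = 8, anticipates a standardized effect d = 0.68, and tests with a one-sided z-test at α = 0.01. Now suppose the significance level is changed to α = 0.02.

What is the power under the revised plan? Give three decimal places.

Power ≈ 0.448

δ = d·√n = 0.68 × √8 = 1.9233 (unchanged). New critical value: z_{0.02} = 2.054.
Revised power = Φ(δ − 2.054) = Φ(-0.130) = 0.4481.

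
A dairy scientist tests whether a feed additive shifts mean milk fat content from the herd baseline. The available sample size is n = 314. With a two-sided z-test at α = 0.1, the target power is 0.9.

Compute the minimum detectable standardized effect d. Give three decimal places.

d ≈ 0.165

Need Φ(δ − 1.645) = 0.9, so δ = 1.645 + 1.282 = 2.926.
(Lower-tail contribution to power is negligible for δ > 0.)
δ = d·√n ⇒ d = δ/√n = 2.926/√314 = 0.1651.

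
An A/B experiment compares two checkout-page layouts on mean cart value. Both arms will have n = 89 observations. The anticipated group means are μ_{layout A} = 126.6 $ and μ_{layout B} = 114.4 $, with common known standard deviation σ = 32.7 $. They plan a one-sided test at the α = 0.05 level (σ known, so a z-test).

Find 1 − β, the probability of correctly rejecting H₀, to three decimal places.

Power ≈ 0.801

Standardized effect: d = |μ_{layout A} − μ_{layout B}| / σ = |126.6 − 114.4| / 32.7 = 0.3731
Noncentrality parameter: δ = d·√(n/2) = 0.3731 × √(89/2) = 2.4888
One-sided α = 0.05 → critical value z_{0.05} = 1.645.
Power = P(Z > 1.645 − δ) = Φ(0.844) = 0.8007.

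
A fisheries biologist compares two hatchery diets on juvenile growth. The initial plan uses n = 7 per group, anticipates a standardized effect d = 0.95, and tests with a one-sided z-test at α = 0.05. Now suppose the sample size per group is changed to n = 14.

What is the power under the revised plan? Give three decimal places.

Power ≈ 0.807

With n = 14 per group: δ = d·√(n/2) = 0.95 × √(14/2) = 2.5135. Critical value z_{0.05} = 1.645.
Revised power = Φ(δ − 1.645) = Φ(0.869) = 0.8075.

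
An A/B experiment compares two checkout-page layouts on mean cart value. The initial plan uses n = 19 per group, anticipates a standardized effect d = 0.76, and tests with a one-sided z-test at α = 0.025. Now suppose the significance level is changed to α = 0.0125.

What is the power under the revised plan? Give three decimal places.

Power ≈ 0.540

δ = d·√(n/2) = 0.76 × √(19/2) = 2.3425 (unchanged). New critical value: z_{0.0125} = 2.241.
Revised power = P(Z > 2.241 − δ) = Φ(0.101) = 0.5403.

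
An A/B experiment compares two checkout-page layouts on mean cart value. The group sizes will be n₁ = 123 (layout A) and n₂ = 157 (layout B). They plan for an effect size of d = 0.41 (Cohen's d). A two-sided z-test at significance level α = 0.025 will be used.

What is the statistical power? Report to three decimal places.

Power ≈ 0.878

Noncentrality parameter: δ = d / √(1/n₁ + 1/n₂) = 0.41 / √(1/123 + 1/157) = 3.4049
Two-sided α = 0.025 → critical value z_{0.0125} = 2.241.
Power = Φ(δ − 2.241) + Φ(−δ − 2.241) = Φ(1.164) + Φ(-5.646) = 0.8777 + 0.0000 = 0.8777.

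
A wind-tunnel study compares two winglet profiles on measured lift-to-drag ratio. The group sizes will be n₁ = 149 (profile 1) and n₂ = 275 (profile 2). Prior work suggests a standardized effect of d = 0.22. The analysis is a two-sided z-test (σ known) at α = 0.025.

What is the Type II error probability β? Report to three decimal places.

Noncentrality parameter: δ = d / √(1/n₁ + 1/n₂) = 0.22 / √(1/149 + 1/275) = 2.1627
Two-sided α = 0.025 → critical value z_{0.0125} = 2.241.
Power = Φ(δ − 2.241) + Φ(−δ − 2.241) = Φ(-0.079) + Φ(-4.404) = 0.4686 + 0.0000 = 0.4686.
Type II error: β = 1 − power = 1 − 0.4686 = 0.5314.

β ≈ 0.531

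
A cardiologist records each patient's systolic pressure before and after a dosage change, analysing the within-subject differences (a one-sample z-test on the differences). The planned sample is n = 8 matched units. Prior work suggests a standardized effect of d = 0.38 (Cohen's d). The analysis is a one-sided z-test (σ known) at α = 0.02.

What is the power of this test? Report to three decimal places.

Noncentrality parameter: δ = d·√n = 0.38 × √8 = 1.0748
One-sided α = 0.02 → critical value z_{0.02} = 2.054.
Power = Φ(δ − 2.054) = Φ(-0.979) = 0.1638.

Power ≈ 0.164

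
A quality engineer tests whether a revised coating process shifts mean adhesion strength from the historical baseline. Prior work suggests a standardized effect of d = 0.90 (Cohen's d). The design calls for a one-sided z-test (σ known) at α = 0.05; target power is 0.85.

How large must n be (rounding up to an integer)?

For power 0.85 need Φ(δ − z_{0.05}) = 0.85, so δ = z_{0.05} + z_{0.15} = 1.645 + 1.036 = 2.681.
δ = d·√n ⇒ n = (δ/d)² = (2.681 / 0.90)² = 8.88.
Rounding up, n = 9.

n = 9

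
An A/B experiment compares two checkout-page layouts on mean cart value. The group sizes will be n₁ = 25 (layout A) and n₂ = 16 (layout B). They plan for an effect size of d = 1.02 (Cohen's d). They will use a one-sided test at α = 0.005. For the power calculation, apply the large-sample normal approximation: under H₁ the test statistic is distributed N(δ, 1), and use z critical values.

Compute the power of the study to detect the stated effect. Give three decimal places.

Power ≈ 0.729

Noncentrality parameter: δ = d / √(1/n₁ + 1/n₂) = 1.02 / √(1/25 + 1/16) = 3.1859
Critical value for a one-sided test at α = 0.005: z_α = 2.576.
Power = P(Z > 2.576 − δ) = Φ(0.610) = 0.7291.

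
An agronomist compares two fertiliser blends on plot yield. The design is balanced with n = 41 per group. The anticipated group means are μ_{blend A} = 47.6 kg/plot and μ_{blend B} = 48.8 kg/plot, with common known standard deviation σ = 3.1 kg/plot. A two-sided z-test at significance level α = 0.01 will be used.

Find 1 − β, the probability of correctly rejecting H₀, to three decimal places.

Standardized effect: d = |μ_{blend A} − μ_{blend B}| / σ = |47.6 − 48.8| / 3.1 = 0.3871
Noncentrality parameter: δ = d·√(n/2) = 0.3871 × √(41/2) = 1.7527
Two-sided α = 0.01 → critical value z_{0.005} = 2.576.
Power = Φ(δ − 2.576) + Φ(−δ − 2.576) = Φ(-0.823) + Φ(-4.328) = 0.2052 + 0.0000 = 0.2052.

Power ≈ 0.205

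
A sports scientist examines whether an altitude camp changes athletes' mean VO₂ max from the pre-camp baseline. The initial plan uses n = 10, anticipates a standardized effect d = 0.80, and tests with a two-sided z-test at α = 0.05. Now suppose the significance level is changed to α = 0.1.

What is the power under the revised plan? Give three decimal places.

δ = d·√n = 0.80 × √10 = 2.5298 (unchanged). New critical value: z_{0.05} = 1.645.
Revised power = Φ(δ − 1.645) + Φ(−δ − 1.645) = Φ(0.885) + Φ(-4.175) = 0.8119 + 0.0000 = 0.8119.

Power ≈ 0.812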